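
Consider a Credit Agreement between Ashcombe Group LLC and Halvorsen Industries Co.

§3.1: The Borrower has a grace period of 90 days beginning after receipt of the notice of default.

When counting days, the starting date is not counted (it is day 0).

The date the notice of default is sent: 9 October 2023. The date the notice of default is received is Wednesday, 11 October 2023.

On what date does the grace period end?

9 January 2024

Adding 90 calendar days to 11 October 2023 gives 9 January 2024, which is the last day of the grace period.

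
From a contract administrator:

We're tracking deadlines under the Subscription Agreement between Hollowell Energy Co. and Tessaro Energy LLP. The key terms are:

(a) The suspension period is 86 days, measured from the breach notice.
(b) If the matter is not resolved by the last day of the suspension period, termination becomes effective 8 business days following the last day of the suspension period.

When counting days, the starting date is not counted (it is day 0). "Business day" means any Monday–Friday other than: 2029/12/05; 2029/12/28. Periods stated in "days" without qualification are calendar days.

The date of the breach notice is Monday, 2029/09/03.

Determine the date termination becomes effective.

The last day of the suspension period: 2029/09/03 + 86 days = 2029/11/28.
The date termination becomes effective: counting 8 business days from Wednesday, 2029/11/28 (Nov 29, Nov 30, Dec 3, Dec 4, Dec 6, Dec 7, Dec 10, Dec 11, skipping weekends and the listed holiday on Dec 5) reaches Tuesday, 2029/12/11.

2029/12/11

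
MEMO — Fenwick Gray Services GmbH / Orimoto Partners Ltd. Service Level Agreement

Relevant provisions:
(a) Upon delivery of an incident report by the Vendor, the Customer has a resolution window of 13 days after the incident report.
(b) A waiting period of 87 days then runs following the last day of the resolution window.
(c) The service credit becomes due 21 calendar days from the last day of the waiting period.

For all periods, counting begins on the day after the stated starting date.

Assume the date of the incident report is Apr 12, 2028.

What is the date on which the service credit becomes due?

Aug 11, 2028

Adding 13 calendar days to Apr 12, 2028 gives Apr 25, 2028, which is the last day of the resolution window.
Adding 87 calendar days to Apr 25, 2028 gives Jul 21, 2028, which is the last day of the waiting period.
The date on which the service credit becomes due: Jul 21, 2028 + 21 days = Aug 11, 2028.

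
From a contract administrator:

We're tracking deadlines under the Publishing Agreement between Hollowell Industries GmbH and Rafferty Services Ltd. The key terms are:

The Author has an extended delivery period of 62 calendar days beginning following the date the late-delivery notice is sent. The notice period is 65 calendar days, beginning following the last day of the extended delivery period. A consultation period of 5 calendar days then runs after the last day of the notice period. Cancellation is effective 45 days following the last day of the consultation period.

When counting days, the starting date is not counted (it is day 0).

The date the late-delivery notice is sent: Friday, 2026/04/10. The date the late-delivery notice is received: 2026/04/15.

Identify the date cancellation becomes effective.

Adding 62 calendar days to 2026/04/10 gives 2026/06/11, which is the last day of the extended delivery period.
Adding 65 calendar days to 2026/06/11 gives 2026/08/15, which is the last day of the notice period.
The last day of the consultation period: 5 calendar days after 2026/08/15 is 2026/08/20.
The date cancellation becomes effective: 45 calendar days after 2026/08/20 is 2026/10/04.

2026/10/04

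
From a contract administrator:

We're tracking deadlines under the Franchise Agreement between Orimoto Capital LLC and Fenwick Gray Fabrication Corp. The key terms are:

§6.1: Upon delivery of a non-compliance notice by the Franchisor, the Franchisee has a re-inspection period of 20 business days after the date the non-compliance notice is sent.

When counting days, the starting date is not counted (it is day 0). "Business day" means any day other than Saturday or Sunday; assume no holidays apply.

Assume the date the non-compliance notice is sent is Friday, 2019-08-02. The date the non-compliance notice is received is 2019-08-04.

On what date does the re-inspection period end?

2019-08-30

From Friday, 2019-08-02, 20 business days (Aug 5, Aug 6, Aug 7, Aug 8, …, Aug 28, Aug 29, Aug 30, skipping weekends) brings us to Friday, 2019-08-30, which is the last day of the re-inspection period.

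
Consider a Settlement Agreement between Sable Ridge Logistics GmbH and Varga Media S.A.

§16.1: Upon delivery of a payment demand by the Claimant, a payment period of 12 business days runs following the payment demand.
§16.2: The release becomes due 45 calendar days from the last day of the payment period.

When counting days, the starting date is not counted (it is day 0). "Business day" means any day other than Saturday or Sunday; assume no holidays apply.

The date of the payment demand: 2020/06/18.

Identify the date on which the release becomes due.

From Thursday, 2020/06/18, 12 business days (Jun 19, Jun 22, Jun 23, Jun 24, …, Jul 2, Jul 3, Jul 6, skipping weekends) brings us to Monday, 2020/07/06, which is the last day of the payment period.
Adding 45 calendar days to 2020/07/06 gives 2020/08/20, which is the date on which the release becomes due.

2020/08/20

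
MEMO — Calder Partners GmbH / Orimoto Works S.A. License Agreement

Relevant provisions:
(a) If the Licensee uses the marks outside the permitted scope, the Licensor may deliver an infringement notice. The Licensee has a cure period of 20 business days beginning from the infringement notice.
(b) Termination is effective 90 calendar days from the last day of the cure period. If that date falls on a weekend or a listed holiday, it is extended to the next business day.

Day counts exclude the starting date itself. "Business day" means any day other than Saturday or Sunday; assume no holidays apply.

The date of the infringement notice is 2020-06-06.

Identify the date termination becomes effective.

2020-10-01

The last day of the cure period: counting 20 business days from Saturday, 2020-06-06 (Jun 8, Jun 9, Jun 10, Jun 11, …, Jul 1, Jul 2, Jul 3, skipping weekends) reaches Friday, 2020-07-03.
Adding 90 calendar days to 2020-07-03 gives 2020-10-01, which is the date termination becomes effective. 2020-10-01 is a Thursday, so no roll-forward applies.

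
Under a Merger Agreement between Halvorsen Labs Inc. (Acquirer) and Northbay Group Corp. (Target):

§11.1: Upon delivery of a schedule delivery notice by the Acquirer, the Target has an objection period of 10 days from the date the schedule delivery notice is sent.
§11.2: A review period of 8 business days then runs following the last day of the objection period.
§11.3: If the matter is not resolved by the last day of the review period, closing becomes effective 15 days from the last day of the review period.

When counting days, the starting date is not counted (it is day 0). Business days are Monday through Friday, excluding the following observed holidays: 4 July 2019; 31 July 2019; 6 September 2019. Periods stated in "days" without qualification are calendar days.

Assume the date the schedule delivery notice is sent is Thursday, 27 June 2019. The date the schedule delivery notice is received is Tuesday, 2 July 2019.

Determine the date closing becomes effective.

The last day of the objection period: 10 calendar days after 27 June 2019 is 7 July 2019.
The last day of the review period: counting 8 business days from Sunday, 7 July 2019 (Jul 8, Jul 9, Jul 10, Jul 11, Jul 12, Jul 15, Jul 16, Jul 17, skipping weekends) reaches Wednesday, 17 July 2019.
The date closing becomes effective: 17 July 2019 + 15 days = 1 August 2019.

1 August 2019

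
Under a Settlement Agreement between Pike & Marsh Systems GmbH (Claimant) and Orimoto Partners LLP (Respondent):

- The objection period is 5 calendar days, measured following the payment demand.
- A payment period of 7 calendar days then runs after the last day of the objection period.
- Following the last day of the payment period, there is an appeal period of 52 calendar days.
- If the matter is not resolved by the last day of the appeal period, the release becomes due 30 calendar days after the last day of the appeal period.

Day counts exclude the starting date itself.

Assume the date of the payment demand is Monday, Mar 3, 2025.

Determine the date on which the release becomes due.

Adding 5 calendar days to Mar 3, 2025 gives Mar 8, 2025, which is the last day of the objection period.
The last day of the payment period: 7 calendar days after Mar 8, 2025 is Mar 15, 2025.
The last day of the appeal period: Mar 15, 2025 + 52 days = May 6, 2025.
Adding 30 calendar days to May 6, 2025 gives Jun 5, 2025, which is the date on which the release becomes due.

Jun 5, 2025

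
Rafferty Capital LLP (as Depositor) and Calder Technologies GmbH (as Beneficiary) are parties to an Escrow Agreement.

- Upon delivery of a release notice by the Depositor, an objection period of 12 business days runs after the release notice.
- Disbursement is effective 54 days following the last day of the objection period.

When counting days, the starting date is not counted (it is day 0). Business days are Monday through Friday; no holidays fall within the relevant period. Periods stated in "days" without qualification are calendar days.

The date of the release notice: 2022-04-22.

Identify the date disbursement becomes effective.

From Friday, 2022-04-22, 12 business days (Apr 25, Apr 26, Apr 27, Apr 28, …, May 6, May 9, May 10, skipping weekends) brings us to Tuesday, 2022-05-10, which is the last day of the objection period.
Adding 54 calendar days to 2022-05-10 gives 2022-07-03, which is the date disbursement becomes effective.

2022-07-03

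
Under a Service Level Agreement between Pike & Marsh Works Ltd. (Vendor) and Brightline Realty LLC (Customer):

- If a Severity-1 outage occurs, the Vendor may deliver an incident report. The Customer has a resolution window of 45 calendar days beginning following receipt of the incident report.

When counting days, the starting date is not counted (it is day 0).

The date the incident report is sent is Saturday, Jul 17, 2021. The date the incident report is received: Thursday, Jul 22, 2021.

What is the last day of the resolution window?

The last day of the resolution window: 45 calendar days after Jul 22, 2021 is Sep 5, 2021.

Sep 5, 2021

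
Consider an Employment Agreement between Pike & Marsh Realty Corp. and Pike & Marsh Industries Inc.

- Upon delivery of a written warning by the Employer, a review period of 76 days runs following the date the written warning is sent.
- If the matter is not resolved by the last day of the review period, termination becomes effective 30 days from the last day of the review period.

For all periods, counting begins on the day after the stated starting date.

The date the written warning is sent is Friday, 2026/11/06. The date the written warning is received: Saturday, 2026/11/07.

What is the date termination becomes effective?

2027/02/20

The last day of the review period: 2026/11/06 + 76 days = 2027/01/21.
The date termination becomes effective: 30 calendar days after 2027/01/21 is 2027/02/20.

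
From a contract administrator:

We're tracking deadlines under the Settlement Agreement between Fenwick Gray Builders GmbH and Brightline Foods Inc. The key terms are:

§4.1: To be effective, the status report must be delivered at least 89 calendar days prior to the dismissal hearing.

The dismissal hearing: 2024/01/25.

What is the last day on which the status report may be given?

Counting back 89 calendar days from 2024/01/25 gives 2023/10/28.

2023/10/28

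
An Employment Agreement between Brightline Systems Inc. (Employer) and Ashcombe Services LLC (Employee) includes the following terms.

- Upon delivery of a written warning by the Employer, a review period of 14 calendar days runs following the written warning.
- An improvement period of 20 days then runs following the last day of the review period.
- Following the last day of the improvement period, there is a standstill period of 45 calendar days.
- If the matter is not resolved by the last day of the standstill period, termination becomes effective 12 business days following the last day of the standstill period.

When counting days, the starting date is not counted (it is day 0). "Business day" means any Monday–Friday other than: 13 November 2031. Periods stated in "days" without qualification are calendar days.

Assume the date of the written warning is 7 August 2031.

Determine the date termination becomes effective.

11 November 2031

The last day of the review period: 14 calendar days after 7 August 2031 is 21 August 2031.
The last day of the improvement period: 21 August 2031 + 20 days = 10 September 2031.
The last day of the standstill period: 10 September 2031 + 45 days = 25 October 2031.
The date termination becomes effective: counting 12 business days from Saturday, 25 October 2031 (Oct 27, Oct 28, Oct 29, Oct 30, …, Nov 7, Nov 10, Nov 11, skipping weekends) reaches Tuesday, 11 November 2031.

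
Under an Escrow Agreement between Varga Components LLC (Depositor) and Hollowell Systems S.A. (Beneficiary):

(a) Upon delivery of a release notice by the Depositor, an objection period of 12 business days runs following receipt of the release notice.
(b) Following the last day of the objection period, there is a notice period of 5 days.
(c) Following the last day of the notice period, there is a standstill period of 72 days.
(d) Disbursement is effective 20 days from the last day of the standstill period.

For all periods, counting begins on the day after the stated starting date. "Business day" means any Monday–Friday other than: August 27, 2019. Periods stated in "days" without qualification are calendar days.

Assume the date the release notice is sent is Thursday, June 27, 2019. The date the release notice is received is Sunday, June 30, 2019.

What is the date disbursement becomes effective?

October 21, 2019

The last day of the objection period: 12 business days after Sunday, June 30, 2019, skipping weekends — Jul 1, Jul 2, Jul 3, Jul 4, …, Jul 12, Jul 15, Jul 16 — lands on Tuesday, July 16, 2019.
Adding 5 calendar days to July 16, 2019 gives July 21, 2019, which is the last day of the notice period.
The last day of the standstill period: 72 calendar days after July 21, 2019 is October 1, 2019.
The date disbursement becomes effective: October 1, 2019 + 20 days = October 21, 2019.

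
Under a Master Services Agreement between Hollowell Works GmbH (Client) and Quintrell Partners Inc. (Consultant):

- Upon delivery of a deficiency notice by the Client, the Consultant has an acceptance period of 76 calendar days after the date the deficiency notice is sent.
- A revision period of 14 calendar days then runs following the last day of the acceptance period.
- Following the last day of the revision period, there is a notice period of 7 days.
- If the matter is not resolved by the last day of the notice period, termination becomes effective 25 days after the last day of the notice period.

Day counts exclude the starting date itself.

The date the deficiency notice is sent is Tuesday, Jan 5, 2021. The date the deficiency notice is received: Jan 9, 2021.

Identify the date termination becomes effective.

The last day of the acceptance period: Jan 5, 2021 + 76 days = Mar 22, 2021.
The last day of the revision period: Mar 22, 2021 + 14 days = Apr 5, 2021.
The last day of the notice period: 7 calendar days after Apr 5, 2021 is Apr 12, 2021.
Adding 25 calendar days to Apr 12, 2021 gives May 7, 2021, which is the date termination becomes effective.

May 7, 2021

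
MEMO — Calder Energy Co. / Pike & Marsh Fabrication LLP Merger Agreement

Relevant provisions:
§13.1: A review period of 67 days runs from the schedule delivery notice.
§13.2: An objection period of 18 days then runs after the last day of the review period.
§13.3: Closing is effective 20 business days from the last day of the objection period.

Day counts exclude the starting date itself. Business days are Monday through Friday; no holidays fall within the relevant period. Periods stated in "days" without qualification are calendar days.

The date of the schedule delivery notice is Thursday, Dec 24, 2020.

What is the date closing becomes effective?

Apr 16, 2021

Adding 67 calendar days to Dec 24, 2020 gives Mar 1, 2021, which is the last day of the review period.
The last day of the objection period: Mar 1, 2021 + 18 days = Mar 19, 2021.
The date closing becomes effective: 20 business days after Friday, Mar 19, 2021, skipping weekends — Mar 22, Mar 23, Mar 24, Mar 25, …, Apr 14, Apr 15, Apr 16 — lands on Friday, Apr 16, 2021.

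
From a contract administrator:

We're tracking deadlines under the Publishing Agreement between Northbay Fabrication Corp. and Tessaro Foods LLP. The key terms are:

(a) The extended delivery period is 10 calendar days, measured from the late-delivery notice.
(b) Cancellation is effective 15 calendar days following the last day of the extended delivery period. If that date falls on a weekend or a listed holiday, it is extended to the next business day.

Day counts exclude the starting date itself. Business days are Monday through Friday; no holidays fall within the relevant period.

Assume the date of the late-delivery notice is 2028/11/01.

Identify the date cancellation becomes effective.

The last day of the extended delivery period: 2028/11/01 + 10 days = 2028/11/11.
The date cancellation becomes effective: 2028/11/11 + 15 days = 2028/11/26. That falls on a Sunday, so it rolls to the next business day, Monday, 2028/11/27.

2028/11/27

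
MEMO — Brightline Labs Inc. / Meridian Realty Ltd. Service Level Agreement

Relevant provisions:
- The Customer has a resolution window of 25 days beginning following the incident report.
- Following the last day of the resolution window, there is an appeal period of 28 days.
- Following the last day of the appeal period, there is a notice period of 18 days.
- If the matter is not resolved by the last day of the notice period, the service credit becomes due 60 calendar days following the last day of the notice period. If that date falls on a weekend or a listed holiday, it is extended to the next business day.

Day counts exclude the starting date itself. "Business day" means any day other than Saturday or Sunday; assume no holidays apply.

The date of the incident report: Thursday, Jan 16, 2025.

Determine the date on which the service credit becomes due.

May 27, 2025

The last day of the resolution window: Jan 16, 2025 + 25 days = Feb 10, 2025.
The last day of the appeal period: Feb 10, 2025 + 28 days = Mar 10, 2025.
The last day of the notice period: Mar 10, 2025 + 18 days = Mar 28, 2025.
The date on which the service credit becomes due: Mar 28, 2025 + 60 days = May 27, 2025. May 27, 2025 is a Tuesday, so no roll-forward applies.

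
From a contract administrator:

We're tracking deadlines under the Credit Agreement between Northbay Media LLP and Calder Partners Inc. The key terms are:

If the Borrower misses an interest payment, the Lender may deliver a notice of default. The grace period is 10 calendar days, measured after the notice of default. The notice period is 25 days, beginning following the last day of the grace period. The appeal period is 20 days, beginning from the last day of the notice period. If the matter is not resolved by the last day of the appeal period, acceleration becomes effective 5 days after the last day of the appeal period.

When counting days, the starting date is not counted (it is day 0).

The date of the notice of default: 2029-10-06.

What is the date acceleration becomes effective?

The last day of the grace period: 2029-10-06 + 10 days = 2029-10-16.
The last day of the notice period: 2029-10-16 + 25 days = 2029-11-10.
The last day of the appeal period: 2029-11-10 + 20 days = 2029-11-30.
The date acceleration becomes effective: 2029-11-30 + 5 days = 2029-12-05.

2029-12-05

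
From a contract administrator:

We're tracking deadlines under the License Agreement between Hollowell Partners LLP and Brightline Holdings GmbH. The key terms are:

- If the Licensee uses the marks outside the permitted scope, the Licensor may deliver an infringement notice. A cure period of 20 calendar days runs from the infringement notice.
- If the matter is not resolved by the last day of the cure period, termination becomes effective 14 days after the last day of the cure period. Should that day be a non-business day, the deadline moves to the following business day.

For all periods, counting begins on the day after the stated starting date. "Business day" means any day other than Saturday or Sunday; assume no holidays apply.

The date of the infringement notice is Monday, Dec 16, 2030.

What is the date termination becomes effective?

Jan 20, 2031

The last day of the cure period: 20 calendar days after Dec 16, 2030 is Jan 5, 2031.
Adding 14 calendar days to Jan 5, 2031 gives Jan 19, 2031, which is the date termination becomes effective. That falls on a Sunday, so it rolls to the next business day, Monday, Jan 20, 2031.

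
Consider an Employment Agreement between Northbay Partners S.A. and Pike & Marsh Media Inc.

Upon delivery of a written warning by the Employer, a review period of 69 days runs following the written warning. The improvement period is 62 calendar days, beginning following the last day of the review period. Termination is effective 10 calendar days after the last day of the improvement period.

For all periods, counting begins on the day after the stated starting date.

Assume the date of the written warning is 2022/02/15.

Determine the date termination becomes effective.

2022/07/06

Adding 69 calendar days to 2022/02/15 gives 2022/04/25, which is the last day of the review period.
The last day of the improvement period: 62 calendar days after 2022/04/25 is 2022/06/26.
The date termination becomes effective: 2022/06/26 + 10 days = 2022/07/06.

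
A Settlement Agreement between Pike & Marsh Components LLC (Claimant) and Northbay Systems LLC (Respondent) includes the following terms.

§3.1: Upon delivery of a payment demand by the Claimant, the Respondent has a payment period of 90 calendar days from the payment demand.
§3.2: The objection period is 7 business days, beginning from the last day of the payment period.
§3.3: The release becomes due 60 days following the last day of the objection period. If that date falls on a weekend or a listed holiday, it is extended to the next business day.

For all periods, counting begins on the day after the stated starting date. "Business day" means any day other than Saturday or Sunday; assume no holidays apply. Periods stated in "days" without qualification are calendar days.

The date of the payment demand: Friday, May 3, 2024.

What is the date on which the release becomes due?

October 11, 2024

Adding 90 calendar days to May 3, 2024 gives August 1, 2024, which is the last day of the payment period.
From Thursday, August 1, 2024, 7 business days (Aug 2, Aug 5, Aug 6, Aug 7, Aug 8, Aug 9, Aug 12, skipping weekends) brings us to Monday, August 12, 2024, which is the last day of the objection period.
The date on which the release becomes due: 60 calendar days after August 12, 2024 is October 11, 2024. October 11, 2024 is a Friday, so no roll-forward applies.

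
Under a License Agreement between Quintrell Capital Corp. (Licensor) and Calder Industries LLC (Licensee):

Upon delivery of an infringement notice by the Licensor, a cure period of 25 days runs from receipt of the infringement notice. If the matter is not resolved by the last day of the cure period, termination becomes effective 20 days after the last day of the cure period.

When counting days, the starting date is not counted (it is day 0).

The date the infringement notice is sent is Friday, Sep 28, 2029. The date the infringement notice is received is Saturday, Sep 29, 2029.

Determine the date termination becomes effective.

Nov 13, 2029

The last day of the cure period: 25 calendar days after Sep 29, 2029 is Oct 24, 2029.
The date termination becomes effective: 20 calendar days after Oct 24, 2029 is Nov 13, 2029.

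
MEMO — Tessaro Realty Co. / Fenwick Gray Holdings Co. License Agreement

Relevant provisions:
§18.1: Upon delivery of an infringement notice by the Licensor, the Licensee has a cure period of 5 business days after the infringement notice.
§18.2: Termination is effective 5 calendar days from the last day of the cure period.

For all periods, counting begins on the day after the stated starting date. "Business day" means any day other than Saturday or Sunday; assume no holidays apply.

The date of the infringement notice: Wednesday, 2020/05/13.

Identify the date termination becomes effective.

The last day of the cure period: counting 5 business days from Wednesday, 2020/05/13 (May 14, May 15, May 18, May 19, May 20, skipping weekends) reaches Wednesday, 2020/05/20.
Adding 5 calendar days to 2020/05/20 gives 2020/05/25, which is the date termination becomes effective.

2020/05/25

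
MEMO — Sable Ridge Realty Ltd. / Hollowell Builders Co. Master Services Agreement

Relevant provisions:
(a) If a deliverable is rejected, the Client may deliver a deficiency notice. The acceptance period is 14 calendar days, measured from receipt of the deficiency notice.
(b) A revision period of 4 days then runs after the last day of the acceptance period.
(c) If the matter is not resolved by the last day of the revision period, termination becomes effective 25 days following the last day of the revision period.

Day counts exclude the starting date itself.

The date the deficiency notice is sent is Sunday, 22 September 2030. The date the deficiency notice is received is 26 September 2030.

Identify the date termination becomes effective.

8 November 2030

The last day of the acceptance period: 14 calendar days after 26 September 2030 is 10 October 2030.
The last day of the revision period: 4 calendar days after 10 October 2030 is 14 October 2030.
Adding 25 calendar days to 14 October 2030 gives 8 November 2030, which is the date termination becomes effective.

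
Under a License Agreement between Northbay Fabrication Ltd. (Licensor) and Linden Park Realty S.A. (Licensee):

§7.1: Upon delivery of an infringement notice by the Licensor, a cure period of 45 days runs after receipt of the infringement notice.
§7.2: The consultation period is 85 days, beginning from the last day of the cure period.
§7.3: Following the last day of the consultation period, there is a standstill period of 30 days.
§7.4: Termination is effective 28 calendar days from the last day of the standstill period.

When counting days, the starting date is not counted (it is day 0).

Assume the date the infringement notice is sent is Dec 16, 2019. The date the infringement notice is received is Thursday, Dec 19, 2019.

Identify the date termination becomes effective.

The last day of the cure period: Dec 19, 2019 + 45 days = Feb 2, 2020.
The last day of the consultation period: 85 calendar days after Feb 2, 2020 is Apr 27, 2020.
The last day of the standstill period: Apr 27, 2020 + 30 days = May 27, 2020.
Adding 28 calendar days to May 27, 2020 gives Jun 24, 2020, which is the date termination becomes effective.

Jun 24, 2020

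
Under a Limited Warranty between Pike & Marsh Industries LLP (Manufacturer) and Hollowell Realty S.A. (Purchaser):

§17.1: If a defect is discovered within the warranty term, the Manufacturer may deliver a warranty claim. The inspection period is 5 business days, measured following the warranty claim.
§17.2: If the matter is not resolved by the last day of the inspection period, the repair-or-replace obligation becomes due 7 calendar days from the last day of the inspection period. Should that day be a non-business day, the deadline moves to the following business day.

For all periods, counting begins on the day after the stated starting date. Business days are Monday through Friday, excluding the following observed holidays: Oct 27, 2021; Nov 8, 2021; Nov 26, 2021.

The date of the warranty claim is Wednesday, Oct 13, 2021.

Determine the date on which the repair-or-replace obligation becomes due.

The last day of the inspection period: 5 business days after Wednesday, Oct 13, 2021, skipping weekends — Oct 14, Oct 15, Oct 18, Oct 19, Oct 20 — lands on Wednesday, Oct 20, 2021.
The date on which the repair-or-replace obligation becomes due: 7 calendar days after Oct 20, 2021 is Oct 27, 2021. That falls on Wednesday, a listed holiday, so it rolls to the next business day, Thursday, Oct 28, 2021.

Oct 28, 2021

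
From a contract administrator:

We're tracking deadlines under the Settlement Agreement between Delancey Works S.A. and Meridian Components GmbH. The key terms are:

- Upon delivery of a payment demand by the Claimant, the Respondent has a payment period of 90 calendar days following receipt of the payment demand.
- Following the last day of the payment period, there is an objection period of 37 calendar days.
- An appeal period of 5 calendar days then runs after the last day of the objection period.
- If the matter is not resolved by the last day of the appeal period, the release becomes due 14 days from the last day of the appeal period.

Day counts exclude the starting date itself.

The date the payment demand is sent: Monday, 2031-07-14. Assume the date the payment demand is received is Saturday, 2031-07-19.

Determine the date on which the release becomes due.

2031-12-12

The last day of the payment period: 90 calendar days after 2031-07-19 is 2031-10-17.
The last day of the objection period: 37 calendar days after 2031-10-17 is 2031-11-23.
The last day of the appeal period: 2031-11-23 + 5 days = 2031-11-28.
Adding 14 calendar days to 2031-11-28 gives 2031-12-12, which is the date on which the release becomes due.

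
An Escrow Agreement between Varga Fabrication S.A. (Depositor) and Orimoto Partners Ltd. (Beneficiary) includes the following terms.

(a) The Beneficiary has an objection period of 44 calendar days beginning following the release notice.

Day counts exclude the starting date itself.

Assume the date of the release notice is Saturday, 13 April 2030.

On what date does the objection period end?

The last day of the objection period: 44 calendar days after 13 April 2030 is 27 May 2030.

27 May 2030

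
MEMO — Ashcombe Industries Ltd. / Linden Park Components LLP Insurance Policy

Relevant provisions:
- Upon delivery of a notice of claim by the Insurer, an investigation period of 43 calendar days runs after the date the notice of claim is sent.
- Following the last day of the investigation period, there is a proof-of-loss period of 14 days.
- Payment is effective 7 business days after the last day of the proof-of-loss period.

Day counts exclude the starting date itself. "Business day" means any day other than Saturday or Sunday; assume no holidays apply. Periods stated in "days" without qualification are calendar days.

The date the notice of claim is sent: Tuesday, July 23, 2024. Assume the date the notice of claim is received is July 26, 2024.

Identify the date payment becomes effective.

The last day of the investigation period: July 23, 2024 + 43 days = September 4, 2024.
Adding 14 calendar days to September 4, 2024 gives September 18, 2024, which is the last day of the proof-of-loss period.
The date payment becomes effective: 7 business days after Wednesday, September 18, 2024, skipping weekends — Sep 19, Sep 20, Sep 23, Sep 24, Sep 25, Sep 26, Sep 27 — lands on Friday, September 27, 2024.

September 27, 2024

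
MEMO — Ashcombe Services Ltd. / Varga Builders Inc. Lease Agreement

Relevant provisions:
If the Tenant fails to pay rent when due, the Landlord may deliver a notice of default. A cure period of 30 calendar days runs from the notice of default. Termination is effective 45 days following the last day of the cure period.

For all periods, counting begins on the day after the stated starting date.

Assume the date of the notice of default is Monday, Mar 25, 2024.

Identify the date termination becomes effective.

Jun 8, 2024

Adding 30 calendar days to Mar 25, 2024 gives Apr 24, 2024, which is the last day of the cure period.
The date termination becomes effective: Apr 24, 2024 + 45 days = Jun 8, 2024.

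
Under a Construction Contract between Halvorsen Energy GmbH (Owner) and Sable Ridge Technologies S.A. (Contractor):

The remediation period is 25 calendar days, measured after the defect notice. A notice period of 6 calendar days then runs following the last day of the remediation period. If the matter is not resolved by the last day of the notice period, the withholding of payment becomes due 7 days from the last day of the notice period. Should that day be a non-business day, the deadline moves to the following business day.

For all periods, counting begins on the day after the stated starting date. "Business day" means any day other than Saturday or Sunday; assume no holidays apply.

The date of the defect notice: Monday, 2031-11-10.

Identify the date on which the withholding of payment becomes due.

The last day of the remediation period: 2031-11-10 + 25 days = 2031-12-05.
The last day of the notice period: 2031-12-05 + 6 days = 2031-12-11.
Adding 7 calendar days to 2031-12-11 gives 2031-12-18, which is the date on which the withholding of payment becomes due. 2031-12-18 is a Thursday, so no roll-forward applies.

2031-12-18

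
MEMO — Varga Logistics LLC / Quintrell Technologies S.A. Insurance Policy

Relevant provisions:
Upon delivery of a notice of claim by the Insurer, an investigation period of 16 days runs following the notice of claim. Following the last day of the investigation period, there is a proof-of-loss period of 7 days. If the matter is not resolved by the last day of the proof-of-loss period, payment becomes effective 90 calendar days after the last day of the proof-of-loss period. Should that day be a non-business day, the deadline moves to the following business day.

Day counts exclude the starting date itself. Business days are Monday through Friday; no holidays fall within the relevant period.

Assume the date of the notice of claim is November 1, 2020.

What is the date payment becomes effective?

February 22, 2021

Adding 16 calendar days to November 1, 2020 gives November 17, 2020, which is the last day of the investigation period.
Adding 7 calendar days to November 17, 2020 gives November 24, 2020, which is the last day of the proof-of-loss period.
The date payment becomes effective: November 24, 2020 + 90 days = February 22, 2021. February 22, 2021 is a Monday, so no roll-forward applies.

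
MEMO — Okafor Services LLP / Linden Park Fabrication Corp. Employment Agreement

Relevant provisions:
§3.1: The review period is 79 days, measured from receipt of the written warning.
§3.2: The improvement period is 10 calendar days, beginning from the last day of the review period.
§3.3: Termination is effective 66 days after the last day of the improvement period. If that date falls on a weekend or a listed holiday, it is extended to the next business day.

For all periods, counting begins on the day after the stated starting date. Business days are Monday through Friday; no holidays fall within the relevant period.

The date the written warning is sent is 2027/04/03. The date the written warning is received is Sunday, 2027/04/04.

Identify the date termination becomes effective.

2027/09/06

The last day of the review period: 2027/04/04 + 79 days = 2027/06/22.
Adding 10 calendar days to 2027/06/22 gives 2027/07/02, which is the last day of the improvement period.
Adding 66 calendar days to 2027/07/02 gives 2027/09/06, which is the date termination becomes effective. 2027/09/06 is a Monday, so no roll-forward applies.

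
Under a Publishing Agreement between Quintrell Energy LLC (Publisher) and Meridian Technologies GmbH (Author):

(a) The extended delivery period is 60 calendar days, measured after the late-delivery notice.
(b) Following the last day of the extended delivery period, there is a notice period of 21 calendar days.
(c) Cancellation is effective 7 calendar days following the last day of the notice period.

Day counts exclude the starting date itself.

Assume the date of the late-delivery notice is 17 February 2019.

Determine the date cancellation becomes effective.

16 May 2019

The last day of the extended delivery period: 17 February 2019 + 60 days = 18 April 2019.
Adding 21 calendar days to 18 April 2019 gives 9 May 2019, which is the last day of the notice period.
The date cancellation becomes effective: 9 May 2019 + 7 days = 16 May 2019.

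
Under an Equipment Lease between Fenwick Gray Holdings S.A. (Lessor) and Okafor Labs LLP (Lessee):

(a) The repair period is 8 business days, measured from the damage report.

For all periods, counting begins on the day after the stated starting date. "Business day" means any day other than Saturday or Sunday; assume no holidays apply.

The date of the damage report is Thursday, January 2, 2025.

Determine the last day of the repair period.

January 14, 2025

The last day of the repair period: counting 8 business days from Thursday, January 2, 2025 (Jan 3, Jan 6, Jan 7, Jan 8, Jan 9, Jan 10, Jan 13, Jan 14, skipping weekends) reaches Tuesday, January 14, 2025.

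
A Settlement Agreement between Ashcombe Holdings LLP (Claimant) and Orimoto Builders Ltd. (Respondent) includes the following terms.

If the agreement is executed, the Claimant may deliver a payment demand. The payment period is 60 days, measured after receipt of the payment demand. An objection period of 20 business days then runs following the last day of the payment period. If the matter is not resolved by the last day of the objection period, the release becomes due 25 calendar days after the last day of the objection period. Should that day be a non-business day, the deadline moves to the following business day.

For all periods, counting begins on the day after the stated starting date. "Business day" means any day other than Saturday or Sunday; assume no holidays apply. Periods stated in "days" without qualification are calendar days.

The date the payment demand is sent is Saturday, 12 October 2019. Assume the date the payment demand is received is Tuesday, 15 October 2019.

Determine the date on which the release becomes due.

The last day of the payment period: 15 October 2019 + 60 days = 14 December 2019.
From Saturday, 14 December 2019, 20 business days (Dec 16, Dec 17, Dec 18, Dec 19, …, Jan 8, Jan 9, Jan 10, skipping weekends) brings us to Friday, 10 January 2020, which is the last day of the objection period.
The date on which the release becomes due: 10 January 2020 + 25 days = 4 February 2020. 4 February 2020 is a Tuesday, so no roll-forward applies.

4 February 2020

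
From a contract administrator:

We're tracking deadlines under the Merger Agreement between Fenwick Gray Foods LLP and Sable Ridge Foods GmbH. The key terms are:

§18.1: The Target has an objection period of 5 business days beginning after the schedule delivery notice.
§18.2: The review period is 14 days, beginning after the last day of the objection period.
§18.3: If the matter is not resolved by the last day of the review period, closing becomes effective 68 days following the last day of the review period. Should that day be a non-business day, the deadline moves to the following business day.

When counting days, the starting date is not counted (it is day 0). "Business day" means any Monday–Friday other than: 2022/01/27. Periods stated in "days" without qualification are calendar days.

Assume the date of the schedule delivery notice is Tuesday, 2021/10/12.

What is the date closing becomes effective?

2022/01/10

From Tuesday, 2021/10/12, 5 business days (Oct 13, Oct 14, Oct 15, Oct 18, Oct 19, skipping weekends) brings us to Tuesday, 2021/10/19, which is the last day of the objection period.
The last day of the review period: 14 calendar days after 2021/10/19 is 2021/11/02.
The date closing becomes effective: 68 calendar days after 2021/11/02 is 2022/01/09. That falls on a Sunday, so it rolls to the next business day, Monday, 2022/01/10.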